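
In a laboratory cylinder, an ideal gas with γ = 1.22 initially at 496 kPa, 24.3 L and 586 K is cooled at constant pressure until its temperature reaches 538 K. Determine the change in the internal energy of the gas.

n = P₁V₁/(RT₁) = 496×24.3/(8.314×586) = 2.47 mol.
Isobaric: P stays 496 kPa; V/T = const ⇒ T₂ = 538 K, V₂ = 22.3 L.
For an ideal gas ΔU = nCvΔT with Cv = R/(γ−1) = 37.8 J/(mol·K).
ΔU = 2.47×37.8×(538−586) = -4490 J.

-4490 J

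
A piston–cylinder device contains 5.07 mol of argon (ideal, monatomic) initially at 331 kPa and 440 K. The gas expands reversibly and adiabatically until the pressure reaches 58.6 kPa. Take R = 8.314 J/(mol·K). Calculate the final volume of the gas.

158 L

V₁ = nRT₁/P₁ = 5.07×8.314×440/331 = 56.0 L.
Adiabatic: T₂/T₁ = (P₂/P₁)^((γ−1)/γ) ⇒ T₂ = 440×(0.177)^0.400 = 220 K; V₂ = 158 L.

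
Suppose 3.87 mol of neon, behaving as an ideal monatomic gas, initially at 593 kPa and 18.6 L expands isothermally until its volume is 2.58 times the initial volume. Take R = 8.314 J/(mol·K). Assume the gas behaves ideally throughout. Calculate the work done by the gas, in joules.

10500 J

T₁ = P₁V₁/(nR) = 593×18.6/(3.87×8.314) = 343 K.
Isothermal: T stays 343 K; PV = const ⇒ V₂ = 48.0 L, P₂ = 230 kPa.
W = nRT ln(V₂/V₁) = 3.87×8.314×343×ln(2.58) = 10500 J.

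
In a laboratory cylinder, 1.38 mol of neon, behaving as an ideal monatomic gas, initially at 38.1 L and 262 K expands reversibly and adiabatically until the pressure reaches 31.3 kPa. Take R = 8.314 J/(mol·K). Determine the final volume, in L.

P₁ = nRT₁/V₁ = 1.38×8.314×262/38.1 = 78.9 kPa.
Adiabatic: T₂/T₁ = (P₂/P₁)^((γ−1)/γ) ⇒ T₂ = 262×(0.397)^0.400 = 181 K; V₂ = 66.3 L.

66.3 L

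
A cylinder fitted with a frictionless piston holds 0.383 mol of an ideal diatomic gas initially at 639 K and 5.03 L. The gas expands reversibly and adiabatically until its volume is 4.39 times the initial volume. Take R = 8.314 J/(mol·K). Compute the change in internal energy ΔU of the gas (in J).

P₁ = nRT₁/V₁ = 0.383×8.314×639/5.03 = 405 kPa.
Adiabatic: TV^(γ−1) = const ⇒ T₂ = 639×(0.228)^0.400 = 354 K; PV^γ = const ⇒ P₂ = 51.0 kPa.
For an ideal gas ΔU = nCvΔT with Cv = (5/2)R = 20.8 J/(mol·K).
ΔU = 0.383×20.8×(354−639) = -2270 J.

-2270 J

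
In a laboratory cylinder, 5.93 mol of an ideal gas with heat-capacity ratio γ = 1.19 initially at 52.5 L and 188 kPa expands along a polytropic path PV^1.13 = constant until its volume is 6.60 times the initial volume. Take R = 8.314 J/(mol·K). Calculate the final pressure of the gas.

T₁ = P₁V₁/(nR) = 188×52.5/(5.93×8.314) = 200 K.
Polytropic n=1.13: T₂ = T₁(V₁/V₂)^(n−1) = 200×(0.152)^0.13 = 157 K; P₂ = P₁(V₁/V₂)^n = 22.3 kPa.

22.3 kPa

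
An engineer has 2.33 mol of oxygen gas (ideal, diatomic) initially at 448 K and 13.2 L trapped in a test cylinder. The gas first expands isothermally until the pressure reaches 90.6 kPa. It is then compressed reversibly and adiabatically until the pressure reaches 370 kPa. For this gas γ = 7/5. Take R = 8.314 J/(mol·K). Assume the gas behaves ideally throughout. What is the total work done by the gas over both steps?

P₁ = nRT₁/V₁ = 2.33×8.314×448/13.2 = 657 kPa.
Step 1 — Isothermal: T stays 448 K; PV = const ⇒ V₂ = 95.8 L, P₂ = 90.6 kPa.
ΔU = 0 (ideal gas, T constant).
W = nRT ln(V₂/V₁) = 2.33×8.314×448×ln(7.26) = 17200 J.
Q = ΔU + W = 17200 J.
State after step 1: P = 90.6 kPa, V = 95.8 L, T = 448 K.
Step 2 — Adiabatic: T₂/T₁ = (P₂/P₁)^((γ−1)/γ) ⇒ T₂ = 448×(4.08)^0.286 = 670 K; V₂ = 35.1 L.
ΔU = nCvΔT = 2.33×20.8×(670−448) = 10700 J.
Q = 0 for an adiabatic process, so W = −ΔU = -10700 J.
Net over both steps: W = 6460 J, Q = 17200 J, ΔU = 10700 J.

6460 J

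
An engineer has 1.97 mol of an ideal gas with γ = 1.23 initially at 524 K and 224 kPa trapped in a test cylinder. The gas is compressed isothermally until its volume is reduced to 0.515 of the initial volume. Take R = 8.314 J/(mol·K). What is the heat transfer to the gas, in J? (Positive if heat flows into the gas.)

-5700 J

V₁ = nRT₁/P₁ = 1.97×8.314×524/224 = 38.3 L.
Isothermal: T stays 524 K; PV = const ⇒ V₂ = 19.7 L, P₂ = 435 kPa.
ΔU = 0 (ideal gas, T constant).
W = nRT ln(V₂/V₁) = 1.97×8.314×524×ln(0.515) = -5700 J.
Q = ΔU + W = -5700 J.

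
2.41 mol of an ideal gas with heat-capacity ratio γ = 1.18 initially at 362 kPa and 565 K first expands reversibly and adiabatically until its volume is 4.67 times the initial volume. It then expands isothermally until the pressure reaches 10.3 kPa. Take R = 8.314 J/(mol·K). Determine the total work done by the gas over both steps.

30200 J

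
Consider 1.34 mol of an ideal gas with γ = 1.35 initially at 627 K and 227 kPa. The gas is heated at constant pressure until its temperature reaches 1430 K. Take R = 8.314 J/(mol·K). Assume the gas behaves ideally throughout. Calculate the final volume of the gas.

70.2 L

V₁ = nRT₁/P₁ = 1.34×8.314×627/227 = 30.8 L.
Isobaric: P stays 227 kPa; V/T = const ⇒ T₂ = 1430 K, V₂ = 70.2 L.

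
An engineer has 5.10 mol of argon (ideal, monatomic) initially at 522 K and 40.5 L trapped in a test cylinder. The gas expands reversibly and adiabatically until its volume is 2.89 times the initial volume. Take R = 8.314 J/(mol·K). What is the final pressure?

P₁ = nRT₁/V₁ = 5.10×8.314×522/40.5 = 547 kPa.
Adiabatic: TV^(γ−1) = const ⇒ T₂ = 522×(0.346)^0.667 = 257 K; PV^γ = const ⇒ P₂ = 93.2 kPa.

93.2 kPa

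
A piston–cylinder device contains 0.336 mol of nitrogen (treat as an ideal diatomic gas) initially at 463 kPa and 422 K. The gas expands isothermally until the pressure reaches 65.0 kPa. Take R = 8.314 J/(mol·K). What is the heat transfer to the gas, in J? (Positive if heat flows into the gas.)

2310 J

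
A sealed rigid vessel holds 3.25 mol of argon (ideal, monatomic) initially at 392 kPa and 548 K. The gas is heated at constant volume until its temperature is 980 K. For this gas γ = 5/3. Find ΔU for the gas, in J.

17500 J

V₁ = nRT₁/P₁ = 3.25×8.314×548/392 = 37.8 L.
Isochoric: V stays 37.8 L; P/T = const ⇒ T₂ = 980 K, P₂ = 701 kPa.
For an ideal gas ΔU = nCvΔT with Cv = (3/2)R = 12.5 J/(mol·K).
ΔU = 3.25×12.5×(980−548) = 17500 J.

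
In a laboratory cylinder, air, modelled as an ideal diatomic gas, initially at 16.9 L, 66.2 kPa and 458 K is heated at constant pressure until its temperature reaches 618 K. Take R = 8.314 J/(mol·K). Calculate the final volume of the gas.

22.8 L

Isobaric: P stays 66.2 kPa; V/T = const ⇒ T₂ = 618 K, V₂ = 22.8 L.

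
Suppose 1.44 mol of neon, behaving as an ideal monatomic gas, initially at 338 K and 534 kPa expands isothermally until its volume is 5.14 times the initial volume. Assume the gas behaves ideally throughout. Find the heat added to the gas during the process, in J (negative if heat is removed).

V₁ = nRT₁/P₁ = 1.44×8.314×338/534 = 7.58 L.
Isothermal: T stays 338 K; PV = const ⇒ V₂ = 39.0 L, P₂ = 104 kPa.
ΔU = 0 (ideal gas, T constant).
W = nRT ln(V₂/V₁) = 1.44×8.314×338×ln(5.14) = 6620 J.
Q = ΔU + W = 6620 J.

6620 J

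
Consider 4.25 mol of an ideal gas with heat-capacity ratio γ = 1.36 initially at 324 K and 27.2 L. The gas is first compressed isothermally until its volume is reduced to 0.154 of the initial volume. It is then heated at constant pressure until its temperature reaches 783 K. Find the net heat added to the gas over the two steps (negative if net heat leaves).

39900 J

P₁ = nRT₁/V₁ = 4.25×8.314×324/27.2 = 421 kPa.
Step 1 — Isothermal: T stays 324 K; PV = const ⇒ V₂ = 4.19 L, P₂ = 2730 kPa.
ΔU = 0 (ideal gas, T constant).
W = nRT ln(V₂/V₁) = 4.25×8.314×324×ln(0.154) = -21400 J.
Q = ΔU + W = -21400 J.
State after step 1: P = 2730 kPa, V = 4.19 L, T = 324 K.
Step 2 — Isobaric: P stays 2730 kPa; V/T = const ⇒ T₂ = 783 K, V₂ = 10.1 L.
W = PΔV = 2730×(10.1−4.19) kPa·L = 16200 J.
ΔU = nCvΔT = 4.25×23.1×(783−324) = 45100 J.
Q = ΔU + W = nCpΔT = 61300 J.
Net over both steps: W = -5200 J, Q = 39900 J, ΔU = 45100 J.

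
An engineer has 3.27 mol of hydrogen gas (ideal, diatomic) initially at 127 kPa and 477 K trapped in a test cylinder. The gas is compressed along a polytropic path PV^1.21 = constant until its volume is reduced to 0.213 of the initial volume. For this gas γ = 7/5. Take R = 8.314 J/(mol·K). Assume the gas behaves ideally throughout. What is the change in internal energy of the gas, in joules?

12400 J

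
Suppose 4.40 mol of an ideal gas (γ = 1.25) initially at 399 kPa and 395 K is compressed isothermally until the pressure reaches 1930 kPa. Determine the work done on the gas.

22800 J

V₁ = nRT₁/P₁ = 4.40×8.314×395/399 = 36.2 L.
Isothermal: T stays 395 K; PV = const ⇒ V₂ = 7.49 L, P₂ = 1930 kPa.
W = nRT ln(V₂/V₁) = 4.40×8.314×395×ln(0.207) = -22800 J.
Work done on the gas = −W_by = 22800 J.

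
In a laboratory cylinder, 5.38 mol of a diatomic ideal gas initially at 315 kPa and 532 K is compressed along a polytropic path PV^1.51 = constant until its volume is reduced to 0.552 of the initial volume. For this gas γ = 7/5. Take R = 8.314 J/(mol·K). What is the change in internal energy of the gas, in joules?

21100 J

V₁ = nRT₁/P₁ = 5.38×8.314×532/315 = 75.5 L.
Polytropic n=1.51: T₂ = T₁(V₁/V₂)^(n−1) = 532×(1.81)^0.51 = 720 K; P₂ = P₁(V₁/V₂)^n = 773 kPa.
For an ideal gas ΔU = nCvΔT with Cv = (5/2)R = 20.8 J/(mol·K).
ΔU = 5.38×20.8×(720−532) = 21100 J.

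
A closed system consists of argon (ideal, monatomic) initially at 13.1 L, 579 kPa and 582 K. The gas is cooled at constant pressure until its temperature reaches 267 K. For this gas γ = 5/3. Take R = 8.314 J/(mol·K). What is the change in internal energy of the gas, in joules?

n = P₁V₁/(RT₁) = 579×13.1/(8.314×582) = 1.57 mol.
Isobaric: P stays 579 kPa; V/T = const ⇒ T₂ = 267 K, V₂ = 6.01 L.
For an ideal gas ΔU = nCvΔT with Cv = (3/2)R = 12.5 J/(mol·K).
ΔU = 1.57×12.5×(267−582) = -6160 J.

-6160 J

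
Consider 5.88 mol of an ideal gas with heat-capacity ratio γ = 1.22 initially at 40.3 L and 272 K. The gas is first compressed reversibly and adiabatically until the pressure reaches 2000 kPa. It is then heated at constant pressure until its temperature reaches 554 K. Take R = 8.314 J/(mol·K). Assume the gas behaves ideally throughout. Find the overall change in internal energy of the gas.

62700 J

P₁ = nRT₁/V₁ = 5.88×8.314×272/40.3 = 330 kPa.
Step 1 — Adiabatic: T₂/T₁ = (P₂/P₁)^((γ−1)/γ) ⇒ T₂ = 272×(6.06)^0.180 = 376 K; V₂ = 9.20 L.
ΔU = nCvΔT = 5.88×37.8×(376−272) = 23200 J.
Q = 0 for an adiabatic process, so W = −ΔU = -23200 J.
State after step 1: P = 2000 kPa, V = 9.20 L, T = 376 K.
Step 2 — Isobaric: P stays 2000 kPa; V/T = const ⇒ T₂ = 554 K, V₂ = 13.5 L.
W = PΔV = 2000×(13.5−9.20) kPa·L = 8680 J.
ΔU = nCvΔT = 5.88×37.8×(554−376) = 39500 J.
Q = ΔU + W = nCpΔT = 48100 J.
Net over both steps: W = -14500 J, Q = 48100 J, ΔU = 62700 J.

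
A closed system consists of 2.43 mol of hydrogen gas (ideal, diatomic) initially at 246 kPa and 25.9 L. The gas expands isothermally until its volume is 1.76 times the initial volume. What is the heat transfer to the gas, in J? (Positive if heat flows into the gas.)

T₁ = P₁V₁/(nR) = 246×25.9/(2.43×8.314) = 315 K.
Isothermal: T stays 315 K; PV = const ⇒ V₂ = 45.6 L, P₂ = 140 kPa.
ΔU = 0 (ideal gas, T constant).
W = nRT ln(V₂/V₁) = 2.43×8.314×315×ln(1.76) = 3600 J.
Q = ΔU + W = 3600 J.

3600 J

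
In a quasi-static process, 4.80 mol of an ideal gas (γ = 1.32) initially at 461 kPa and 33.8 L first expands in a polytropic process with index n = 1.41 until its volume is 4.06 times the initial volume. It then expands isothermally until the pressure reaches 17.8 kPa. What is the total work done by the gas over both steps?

T₁ = P₁V₁/(nR) = 461×33.8/(4.80×8.314) = 390 K.
Step 1 — Polytropic n=1.41: T₂ = T₁(V₁/V₂)^(n−1) = 390×(0.246)^0.41 = 220 K; P₂ = P₁(V₁/V₂)^n = 63.9 kPa.
W = (P₁V₁−P₂V₂)/(n−1) = (461×33.8−63.9×137)/0.41 = 16600 J.
ΔU = nCvΔT = 4.80×26.0×(220−390) = -21300 J.
Q = ΔU + W = -4670 J.
State after step 1: P = 63.9 kPa, V = 137 L, T = 220 K.
Step 2 — Isothermal: T stays 220 K; PV = const ⇒ V₂ = 493 L, P₂ = 17.8 kPa.
ΔU = 0 (ideal gas, T constant).
W = nRT ln(V₂/V₁) = 4.80×8.314×220×ln(3.59) = 11200 J.
Q = ΔU + W = 11200 J.
Net over both steps: W = 27800 J, Q = 6540 J, ΔU = -21300 J.

27800 J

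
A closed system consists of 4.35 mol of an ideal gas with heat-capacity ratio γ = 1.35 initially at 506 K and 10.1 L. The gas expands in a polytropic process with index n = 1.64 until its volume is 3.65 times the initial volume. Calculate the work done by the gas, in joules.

16100 J

P₁ = nRT₁/V₁ = 4.35×8.314×506/10.1 = 1810 kPa.
Polytropic n=1.64: T₂ = T₁(V₁/V₂)^(n−1) = 506×(0.274)^0.64 = 221 K; P₂ = P₁(V₁/V₂)^n = 217 kPa.
W = (P₁V₁−P₂V₂)/(n−1) = (1810×10.1−217×36.9)/0.64 = 16100 J.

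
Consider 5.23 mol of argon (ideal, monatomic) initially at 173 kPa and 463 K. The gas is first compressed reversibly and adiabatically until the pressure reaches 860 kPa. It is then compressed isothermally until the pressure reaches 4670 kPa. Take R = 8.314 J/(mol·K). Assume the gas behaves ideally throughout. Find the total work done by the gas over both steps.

V₁ = nRT₁/P₁ = 5.23×8.314×463/173 = 116 L.
Step 1 — Adiabatic: T₂/T₁ = (P₂/P₁)^((γ−1)/γ) ⇒ T₂ = 463×(4.97)^0.400 = 879 K; V₂ = 44.5 L.
ΔU = nCvΔT = 5.23×12.5×(879−463) = 27200 J.
Q = 0 for an adiabatic process, so W = −ΔU = -27200 J.
State after step 1: P = 860 kPa, V = 44.5 L, T = 879 K.
Step 2 — Isothermal: T stays 879 K; PV = const ⇒ V₂ = 8.19 L, P₂ = 4670 kPa.
ΔU = 0 (ideal gas, T constant).
W = nRT ln(V₂/V₁) = 5.23×8.314×879×ln(0.184) = -64700 J.
Q = ΔU + W = -64700 J.
Net over both steps: W = -91900 J, Q = -64700 J, ΔU = 27200 J.

-91900 J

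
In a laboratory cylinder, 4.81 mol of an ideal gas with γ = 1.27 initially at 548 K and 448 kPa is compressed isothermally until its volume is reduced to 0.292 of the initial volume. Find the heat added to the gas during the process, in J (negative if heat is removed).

-27000 J

V₁ = nRT₁/P₁ = 4.81×8.314×548/448 = 48.9 L.
Isothermal: T stays 548 K; PV = const ⇒ V₂ = 14.3 L, P₂ = 1530 kPa.
ΔU = 0 (ideal gas, T constant).
W = nRT ln(V₂/V₁) = 4.81×8.314×548×ln(0.292) = -27000 J.
Q = ΔU + W = -27000 J.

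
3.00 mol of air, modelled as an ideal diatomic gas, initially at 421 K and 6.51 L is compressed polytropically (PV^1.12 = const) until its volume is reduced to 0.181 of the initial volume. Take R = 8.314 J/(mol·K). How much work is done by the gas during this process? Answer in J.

-19900 J

P₁ = nRT₁/V₁ = 3.00×8.314×421/6.51 = 1610 kPa.
Polytropic n=1.12: T₂ = T₁(V₁/V₂)^(n−1) = 421×(5.52)^0.12 = 517 K; P₂ = P₁(V₁/V₂)^n = 10900 kPa.
W = (P₁V₁−P₂V₂)/(n−1) = (1610×6.51−10900×1.18)/0.12 = -19900 J.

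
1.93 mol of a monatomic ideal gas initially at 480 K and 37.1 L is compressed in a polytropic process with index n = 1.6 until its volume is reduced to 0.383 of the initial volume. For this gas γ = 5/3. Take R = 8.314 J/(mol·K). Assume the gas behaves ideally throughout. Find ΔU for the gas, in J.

9000 J

P₁ = nRT₁/V₁ = 1.93×8.314×480/37.1 = 208 kPa.
Polytropic n=1.6: T₂ = T₁(V₁/V₂)^(n−1) = 480×(2.61)^0.60 = 854 K; P₂ = P₁(V₁/V₂)^n = 964 kPa.
For an ideal gas ΔU = nCvΔT with Cv = (3/2)R = 12.5 J/(mol·K).
ΔU = 1.93×12.5×(854−480) = 9000 J.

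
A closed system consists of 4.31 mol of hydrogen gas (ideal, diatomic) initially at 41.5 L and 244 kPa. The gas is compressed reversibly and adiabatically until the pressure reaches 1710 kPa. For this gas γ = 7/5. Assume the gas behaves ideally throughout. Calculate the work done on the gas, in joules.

18800 J

T₁ = P₁V₁/(nR) = 244×41.5/(4.31×8.314) = 283 K.
Adiabatic: T₂/T₁ = (P₂/P₁)^((γ−1)/γ) ⇒ T₂ = 283×(7.01)^0.286 = 493 K; V₂ = 10.3 L.
ΔU = nCvΔT = 4.31×20.8×(493−283) = 18800 J.
Q = 0 for an adiabatic process, so W = −ΔU = -18800 J.
Work done on the gas = −W_by = 18800 J.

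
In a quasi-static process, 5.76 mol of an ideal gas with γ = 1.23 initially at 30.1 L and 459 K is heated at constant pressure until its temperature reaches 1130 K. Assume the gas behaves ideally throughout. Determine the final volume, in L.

P₁ = nRT₁/V₁ = 5.76×8.314×459/30.1 = 730 kPa.
Isobaric: P stays 730 kPa; V/T = const ⇒ T₂ = 1130 K, V₂ = 74.1 L.

74.1 L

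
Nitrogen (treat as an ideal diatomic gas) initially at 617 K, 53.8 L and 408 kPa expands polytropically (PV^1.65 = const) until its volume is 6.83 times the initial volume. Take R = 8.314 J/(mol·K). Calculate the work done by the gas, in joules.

n = P₁V₁/(RT₁) = 408×53.8/(8.314×617) = 4.28 mol.
Polytropic n=1.65: T₂ = T₁(V₁/V₂)^(n−1) = 617×(0.146)^0.65 = 177 K; P₂ = P₁(V₁/V₂)^n = 17.1 kPa.
W = (P₁V₁−P₂V₂)/(n−1) = (408×53.8−17.1×367)/0.65 = 24100 J.

24100 J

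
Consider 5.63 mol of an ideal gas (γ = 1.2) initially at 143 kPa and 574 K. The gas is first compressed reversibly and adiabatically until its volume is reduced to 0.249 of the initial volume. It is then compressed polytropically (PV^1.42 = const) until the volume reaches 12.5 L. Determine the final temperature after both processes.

V₁ = nRT₁/P₁ = 5.63×8.314×574/143 = 188 L.
Step 1 — Adiabatic: TV^(γ−1) = const ⇒ T₂ = 574×(4.02)^0.200 = 758 K; PV^γ = const ⇒ P₂ = 758 kPa.
ΔU = nCvΔT = 5.63×41.6×(758−574) = 43100 J.
Q = 0 for an adiabatic process, so W = −ΔU = -43100 J.
State after step 1: P = 758 kPa, V = 46.8 L, T = 758 K.
Step 2 — Polytropic n=1.42: T₂ = T₁(V₁/V₂)^(n−1) = 758×(3.74)^0.42 = 1320 K; P₂ = P₁(V₁/V₂)^n = 4940 kPa.
W = (P₁V₁−P₂V₂)/(n−1) = (758×46.8−4940×12.5)/0.42 = -62600 J.
ΔU = nCvΔT = 5.63×41.6×(1320−758) = 131000 J.
Q = ΔU + W = 68800 J.
Net over both steps: W = -106000 J, Q = 68800 J, ΔU = 174000 J.

1320 K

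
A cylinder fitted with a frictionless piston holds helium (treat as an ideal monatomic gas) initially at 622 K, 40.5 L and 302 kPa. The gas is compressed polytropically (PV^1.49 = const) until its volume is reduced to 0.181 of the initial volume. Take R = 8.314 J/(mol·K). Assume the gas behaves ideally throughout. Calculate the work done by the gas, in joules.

n = P₁V₁/(RT₁) = 302×40.5/(8.314×622) = 2.37 mol.
Polytropic n=1.49: T₂ = T₁(V₁/V₂)^(n−1) = 622×(5.52)^0.49 = 1440 K; P₂ = P₁(V₁/V₂)^n = 3860 kPa.
W = (P₁V₁−P₂V₂)/(n−1) = (302×40.5−3860×7.33)/0.49 = -32700 J.

-32700 J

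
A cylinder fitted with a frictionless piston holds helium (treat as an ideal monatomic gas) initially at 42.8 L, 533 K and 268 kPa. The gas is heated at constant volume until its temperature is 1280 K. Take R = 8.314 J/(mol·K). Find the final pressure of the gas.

644 kPa

Isochoric: V stays 42.8 L; P/T = const ⇒ T₂ = 1280 K, P₂ = 644 kPa.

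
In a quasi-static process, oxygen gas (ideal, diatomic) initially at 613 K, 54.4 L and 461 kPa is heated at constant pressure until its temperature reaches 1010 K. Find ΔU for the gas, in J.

40600 J

n = P₁V₁/(RT₁) = 461×54.4/(8.314×613) = 4.92 mol.
Isobaric: P stays 461 kPa; V/T = const ⇒ T₂ = 1010 K, V₂ = 89.6 L.
For an ideal gas ΔU = nCvΔT with Cv = (5/2)R = 20.8 J/(mol·K).
ΔU = 4.92×20.8×(1010−613) = 40600 J.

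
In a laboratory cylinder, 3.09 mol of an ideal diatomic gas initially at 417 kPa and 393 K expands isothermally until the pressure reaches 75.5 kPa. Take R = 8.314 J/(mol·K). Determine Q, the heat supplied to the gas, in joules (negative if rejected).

17300 J

V₁ = nRT₁/P₁ = 3.09×8.314×393/417 = 24.2 L.
Isothermal: T stays 393 K; PV = const ⇒ V₂ = 134 L, P₂ = 75.5 kPa.
ΔU = 0 (ideal gas, T constant).
W = nRT ln(V₂/V₁) = 3.09×8.314×393×ln(5.52) = 17300 J.
Q = ΔU + W = 17300 J.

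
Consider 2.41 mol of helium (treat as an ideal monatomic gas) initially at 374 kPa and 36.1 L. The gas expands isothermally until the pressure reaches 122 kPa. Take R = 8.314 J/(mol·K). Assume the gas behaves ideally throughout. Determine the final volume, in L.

T₁ = P₁V₁/(nR) = 374×36.1/(2.41×8.314) = 674 K.
Isothermal: T stays 674 K; PV = const ⇒ V₂ = 111 L, P₂ = 122 kPa.

111 L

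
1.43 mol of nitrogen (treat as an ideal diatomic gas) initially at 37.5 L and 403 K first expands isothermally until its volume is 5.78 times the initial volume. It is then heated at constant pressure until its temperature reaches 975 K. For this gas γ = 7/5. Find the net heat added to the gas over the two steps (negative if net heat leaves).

P₁ = nRT₁/V₁ = 1.43×8.314×403/37.5 = 128 kPa.
Step 1 — Isothermal: T stays 403 K; PV = const ⇒ V₂ = 217 L, P₂ = 22.1 kPa.
ΔU = 0 (ideal gas, T constant).
W = nRT ln(V₂/V₁) = 1.43×8.314×403×ln(5.78) = 8410 J.
Q = ΔU + W = 8410 J.
State after step 1: P = 22.1 kPa, V = 217 L, T = 403 K.
Step 2 — Isobaric: P stays 22.1 kPa; V/T = const ⇒ T₂ = 975 K, V₂ = 524 L.
W = PΔV = 22.1×(524−217) kPa·L = 6800 J.
ΔU = nCvΔT = 1.43×20.8×(975−403) = 17000 J.
Q = ΔU + W = nCpΔT = 23800 J.
Net over both steps: W = 15200 J, Q = 32200 J, ΔU = 17000 J.

32200 J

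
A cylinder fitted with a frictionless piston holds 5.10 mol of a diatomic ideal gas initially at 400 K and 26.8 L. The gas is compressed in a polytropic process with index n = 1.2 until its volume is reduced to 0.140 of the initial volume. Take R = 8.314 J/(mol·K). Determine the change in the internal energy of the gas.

P₁ = nRT₁/V₁ = 5.10×8.314×400/26.8 = 633 kPa.
Polytropic n=1.2: T₂ = T₁(V₁/V₂)^(n−1) = 400×(7.14)^0.20 = 593 K; P₂ = P₁(V₁/V₂)^n = 6700 kPa.
For an ideal gas ΔU = nCvΔT with Cv = (5/2)R = 20.8 J/(mol·K).
ΔU = 5.10×20.8×(593−400) = 20400 J.

20400 J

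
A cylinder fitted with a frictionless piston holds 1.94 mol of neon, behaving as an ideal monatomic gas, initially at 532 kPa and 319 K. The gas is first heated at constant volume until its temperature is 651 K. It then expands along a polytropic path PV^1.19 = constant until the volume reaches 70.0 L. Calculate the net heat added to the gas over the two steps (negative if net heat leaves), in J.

20400 J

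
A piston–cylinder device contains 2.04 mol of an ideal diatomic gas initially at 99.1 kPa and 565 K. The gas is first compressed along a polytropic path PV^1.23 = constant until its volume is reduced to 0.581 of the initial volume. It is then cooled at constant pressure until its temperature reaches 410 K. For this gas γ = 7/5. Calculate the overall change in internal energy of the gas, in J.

V₁ = nRT₁/P₁ = 2.04×8.314×565/99.1 = 96.7 L.
Step 1 — Polytropic n=1.23: T₂ = T₁(V₁/V₂)^(n−1) = 565×(1.72)^0.23 = 640 K; P₂ = P₁(V₁/V₂)^n = 193 kPa.
W = (P₁V₁−P₂V₂)/(n−1) = (99.1×96.7−193×56.2)/0.23 = -5540 J.
ΔU = nCvΔT = 2.04×20.8×(640−565) = 3190 J.
Q = ΔU + W = -2360 J.
State after step 1: P = 193 kPa, V = 56.2 L, T = 640 K.
Step 2 — Isobaric: P stays 193 kPa; V/T = const ⇒ T₂ = 410 K, V₂ = 36.0 L.
W = PΔV = 193×(36.0−56.2) kPa·L = -3900 J.
ΔU = nCvΔT = 2.04×20.8×(410−640) = -9760 J.
Q = ΔU + W = nCpΔT = -13700 J.
Net over both steps: W = -9450 J, Q = -16000 J, ΔU = -6570 J.

-6570 J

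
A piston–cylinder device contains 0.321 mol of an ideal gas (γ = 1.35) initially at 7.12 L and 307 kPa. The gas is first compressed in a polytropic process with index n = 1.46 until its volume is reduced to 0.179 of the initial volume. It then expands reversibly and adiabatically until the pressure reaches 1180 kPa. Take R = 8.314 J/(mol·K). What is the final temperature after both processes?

1340 K

T₁ = P₁V₁/(nR) = 307×7.12/(0.321×8.314) = 819 K.
Step 1 — Polytropic n=1.46: T₂ = T₁(V₁/V₂)^(n−1) = 819×(5.59)^0.46 = 1810 K; P₂ = P₁(V₁/V₂)^n = 3780 kPa.
W = (P₁V₁−P₂V₂)/(n−1) = (307×7.12−3780×1.27)/0.46 = -5730 J.
ΔU = nCvΔT = 0.321×23.8×(1810−819) = 7530 J.
Q = ΔU + W = 1800 J.
State after step 1: P = 3780 kPa, V = 1.27 L, T = 1810 K.
Step 2 — Adiabatic: T₂/T₁ = (P₂/P₁)^((γ−1)/γ) ⇒ T₂ = 1810×(0.312)^0.259 = 1340 K; V₂ = 3.02 L.
ΔU = nCvΔT = 0.321×23.8×(1340−1810) = -3590 J.
Q = 0 for an adiabatic process, so W = −ΔU = 3590 J.
Net over both steps: W = -2140 J, Q = 1800 J, ΔU = 3940 J.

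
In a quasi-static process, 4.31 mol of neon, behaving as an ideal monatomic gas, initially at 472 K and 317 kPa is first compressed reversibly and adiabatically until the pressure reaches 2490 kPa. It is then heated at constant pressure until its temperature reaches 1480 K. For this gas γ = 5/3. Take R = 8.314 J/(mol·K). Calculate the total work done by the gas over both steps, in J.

-18000 J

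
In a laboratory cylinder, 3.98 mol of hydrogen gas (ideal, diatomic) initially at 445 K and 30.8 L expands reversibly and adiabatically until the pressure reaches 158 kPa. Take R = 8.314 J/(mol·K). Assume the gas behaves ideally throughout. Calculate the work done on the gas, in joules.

P₁ = nRT₁/V₁ = 3.98×8.314×445/30.8 = 478 kPa.
Adiabatic: T₂/T₁ = (P₂/P₁)^((γ−1)/γ) ⇒ T₂ = 445×(0.330)^0.286 = 324 K; V₂ = 67.9 L.
ΔU = nCvΔT = 3.98×20.8×(324−445) = -9980 J.
Q = 0 for an adiabatic process, so W = −ΔU = 9980 J.
Work done on the gas = −W_by = -9980 J.

-9980 J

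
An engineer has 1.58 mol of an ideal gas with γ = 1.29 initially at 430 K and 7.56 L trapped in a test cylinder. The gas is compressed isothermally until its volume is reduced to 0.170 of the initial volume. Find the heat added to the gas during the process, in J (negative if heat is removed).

-10000 J

P₁ = nRT₁/V₁ = 1.58×8.314×430/7.56 = 747 kPa.
Isothermal: T stays 430 K; PV = const ⇒ V₂ = 1.29 L, P₂ = 4400 kPa.
ΔU = 0 (ideal gas, T constant).
W = nRT ln(V₂/V₁) = 1.58×8.314×430×ln(0.170) = -10000 J.
Q = ΔU + W = -10000 J.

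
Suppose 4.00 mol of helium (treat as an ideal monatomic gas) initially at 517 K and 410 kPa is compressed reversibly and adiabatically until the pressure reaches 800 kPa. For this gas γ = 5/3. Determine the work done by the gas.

V₁ = nRT₁/P₁ = 4.00×8.314×517/410 = 41.9 L.
Adiabatic: T₂/T₁ = (P₂/P₁)^((γ−1)/γ) ⇒ T₂ = 517×(1.95)^0.400 = 675 K; V₂ = 28.1 L.
ΔU = nCvΔT = 4.00×12.5×(675−517) = 7910 J.
Q = 0 for an adiabatic process, so W = −ΔU = -7910 J.

-7910 J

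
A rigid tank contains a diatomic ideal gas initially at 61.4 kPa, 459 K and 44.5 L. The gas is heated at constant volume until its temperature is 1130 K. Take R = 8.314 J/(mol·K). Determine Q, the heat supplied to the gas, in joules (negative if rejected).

9990 J

n = P₁V₁/(RT₁) = 61.4×44.5/(8.314×459) = 0.716 mol.
Isochoric: V stays 44.5 L; P/T = const ⇒ T₂ = 1130 K, P₂ = 151 kPa.
W = 0 (no volume change).
ΔU = nCvΔT = 0.716×20.8×(1130−459) = 9990 J.
Q = ΔU = 9990 J.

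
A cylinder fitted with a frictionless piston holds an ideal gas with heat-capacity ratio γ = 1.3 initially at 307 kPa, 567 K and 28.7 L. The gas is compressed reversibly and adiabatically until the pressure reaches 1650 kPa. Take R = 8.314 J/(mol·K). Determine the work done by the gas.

n = P₁V₁/(RT₁) = 307×28.7/(8.314×567) = 1.87 mol.
Adiabatic: T₂/T₁ = (P₂/P₁)^((γ−1)/γ) ⇒ T₂ = 567×(5.37)^0.231 = 836 K; V₂ = 7.87 L.
ΔU = nCvΔT = 1.87×27.7×(836−567) = 13900 J.
Q = 0 for an adiabatic process, so W = −ΔU = -13900 J.

-13900 J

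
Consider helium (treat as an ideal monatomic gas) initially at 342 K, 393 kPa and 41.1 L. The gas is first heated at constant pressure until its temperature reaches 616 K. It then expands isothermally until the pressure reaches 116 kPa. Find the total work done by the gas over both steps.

48400 J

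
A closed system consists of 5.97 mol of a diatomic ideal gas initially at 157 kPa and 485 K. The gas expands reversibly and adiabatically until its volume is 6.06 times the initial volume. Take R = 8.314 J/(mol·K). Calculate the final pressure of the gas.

V₁ = nRT₁/P₁ = 5.97×8.314×485/157 = 153 L.
Adiabatic: TV^(γ−1) = const ⇒ T₂ = 485×(0.165)^0.400 = 236 K; PV^γ = const ⇒ P₂ = 12.6 kPa.

12.6 kPa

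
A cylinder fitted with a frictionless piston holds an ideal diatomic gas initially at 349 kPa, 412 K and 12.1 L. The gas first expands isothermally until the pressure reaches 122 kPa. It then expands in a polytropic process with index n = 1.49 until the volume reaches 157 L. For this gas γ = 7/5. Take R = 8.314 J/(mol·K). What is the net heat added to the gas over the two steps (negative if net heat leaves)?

n = P₁V₁/(RT₁) = 349×12.1/(8.314×412) = 1.23 mol.
Step 1 — Isothermal: T stays 412 K; PV = const ⇒ V₂ = 34.6 L, P₂ = 122 kPa.
ΔU = 0 (ideal gas, T constant).
W = nRT ln(V₂/V₁) = 1.23×8.314×412×ln(2.86) = 4440 J.
Q = ΔU + W = 4440 J.
State after step 1: P = 122 kPa, V = 34.6 L, T = 412 K.
Step 2 — Polytropic n=1.49: T₂ = T₁(V₁/V₂)^(n−1) = 412×(0.220)^0.49 = 196 K; P₂ = P₁(V₁/V₂)^n = 12.8 kPa.
W = (P₁V₁−P₂V₂)/(n−1) = (122×34.6−12.8×157)/0.49 = 4510 J.
ΔU = nCvΔT = 1.23×20.8×(196−412) = -5520 J.
Q = ΔU + W = -1010 J.
Net over both steps: W = 8950 J, Q = 3420 J, ΔU = -5520 J.

3420 J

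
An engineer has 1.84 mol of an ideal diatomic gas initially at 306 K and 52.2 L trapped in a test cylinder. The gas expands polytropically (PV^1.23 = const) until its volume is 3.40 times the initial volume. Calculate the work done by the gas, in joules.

4990 J

P₁ = nRT₁/V₁ = 1.84×8.314×306/52.2 = 89.7 kPa.
Polytropic n=1.23: T₂ = T₁(V₁/V₂)^(n−1) = 306×(0.294)^0.23 = 231 K; P₂ = P₁(V₁/V₂)^n = 19.9 kPa.
W = (P₁V₁−P₂V₂)/(n−1) = (89.7×52.2−19.9×177)/0.23 = 4990 J.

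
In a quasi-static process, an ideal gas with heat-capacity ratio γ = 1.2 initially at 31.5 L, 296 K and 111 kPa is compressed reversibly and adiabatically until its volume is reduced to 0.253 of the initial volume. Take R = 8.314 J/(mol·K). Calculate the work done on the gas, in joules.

5530 J

n = P₁V₁/(RT₁) = 111×31.5/(8.314×296) = 1.42 mol.
Adiabatic: TV^(γ−1) = const ⇒ T₂ = 296×(3.95)^0.200 = 390 K; PV^γ = const ⇒ P₂ = 578 kPa.
ΔU = nCvΔT = 1.42×41.6×(390−296) = 5530 J.
Q = 0 for an adiabatic process, so W = −ΔU = -5530 J.
Work done on the gas = −W_by = 5530 J.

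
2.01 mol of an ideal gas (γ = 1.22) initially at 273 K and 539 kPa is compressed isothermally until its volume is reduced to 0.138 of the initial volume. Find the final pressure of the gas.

3910 kPa

V₁ = nRT₁/P₁ = 2.01×8.314×273/539 = 8.46 L.
Isothermal: T stays 273 K; PV = const ⇒ V₂ = 1.17 L, P₂ = 3910 kPa.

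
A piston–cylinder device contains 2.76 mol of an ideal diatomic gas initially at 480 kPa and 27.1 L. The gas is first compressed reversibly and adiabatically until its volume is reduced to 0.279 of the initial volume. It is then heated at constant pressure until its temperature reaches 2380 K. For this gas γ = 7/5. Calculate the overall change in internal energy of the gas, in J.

T₁ = P₁V₁/(nR) = 480×27.1/(2.76×8.314) = 567 K.
Step 1 — Adiabatic: TV^(γ−1) = const ⇒ T₂ = 567×(3.58)^0.400 = 945 K; PV^γ = const ⇒ P₂ = 2870 kPa.
ΔU = nCvΔT = 2.76×20.8×(945−567) = 21700 J.
Q = 0 for an adiabatic process, so W = −ΔU = -21700 J.
State after step 1: P = 2870 kPa, V = 7.56 L, T = 945 K.
Step 2 — Isobaric: P stays 2870 kPa; V/T = const ⇒ T₂ = 2380 K, V₂ = 19.1 L.
W = PΔV = 2870×(19.1−7.56) kPa·L = 32900 J.
ΔU = nCvΔT = 2.76×20.8×(2380−945) = 82300 J.
Q = ΔU + W = nCpΔT = 115000 J.
Net over both steps: W = 11300 J, Q = 115000 J, ΔU = 104000 J.

104000 J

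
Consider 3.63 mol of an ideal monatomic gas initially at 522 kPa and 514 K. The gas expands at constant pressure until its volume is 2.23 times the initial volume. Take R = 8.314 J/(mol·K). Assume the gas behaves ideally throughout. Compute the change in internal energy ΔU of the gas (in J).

28600 J

V₁ = nRT₁/P₁ = 3.63×8.314×514/522 = 29.7 L.
Isobaric: P stays 522 kPa; V/T = const ⇒ T₂ = 1150 K, V₂ = 66.3 L.
For an ideal gas ΔU = nCvΔT with Cv = (3/2)R = 12.5 J/(mol·K).
ΔU = 3.63×12.5×(1150−514) = 28600 J.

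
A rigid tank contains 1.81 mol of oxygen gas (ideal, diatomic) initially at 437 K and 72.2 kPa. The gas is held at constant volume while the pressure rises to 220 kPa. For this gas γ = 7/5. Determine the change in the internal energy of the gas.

33700 J

V₁ = nRT₁/P₁ = 1.81×8.314×437/72.2 = 91.1 L.
Isochoric: V stays 91.1 L; P/T = const ⇒ T₂ = 1330 K, P₂ = 220 kPa.
For an ideal gas ΔU = nCvΔT with Cv = (5/2)R = 20.8 J/(mol·K).
ΔU = 1.81×20.8×(1330−437) = 33700 J.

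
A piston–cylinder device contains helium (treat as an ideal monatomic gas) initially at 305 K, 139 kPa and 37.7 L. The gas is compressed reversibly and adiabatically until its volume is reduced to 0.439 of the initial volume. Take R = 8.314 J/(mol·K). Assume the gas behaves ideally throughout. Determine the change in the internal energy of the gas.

n = P₁V₁/(RT₁) = 139×37.7/(8.314×305) = 2.07 mol.
Adiabatic: TV^(γ−1) = const ⇒ T₂ = 305×(2.28)^0.667 = 528 K; PV^γ = const ⇒ P₂ = 548 kPa.
For an ideal gas ΔU = nCvΔT with Cv = (3/2)R = 12.5 J/(mol·K).
ΔU = 2.07×12.5×(528−305) = 5750 J.

5750 J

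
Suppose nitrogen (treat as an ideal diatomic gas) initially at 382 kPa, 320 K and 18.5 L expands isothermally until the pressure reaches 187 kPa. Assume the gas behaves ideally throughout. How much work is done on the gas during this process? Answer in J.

n = P₁V₁/(RT₁) = 382×18.5/(8.314×320) = 2.66 mol.
Isothermal: T stays 320 K; PV = const ⇒ V₂ = 37.8 L, P₂ = 187 kPa.
W = nRT ln(V₂/V₁) = 2.66×8.314×320×ln(2.04) = 5050 J.
Work done on the gas = −W_by = -5050 J.

-5050 J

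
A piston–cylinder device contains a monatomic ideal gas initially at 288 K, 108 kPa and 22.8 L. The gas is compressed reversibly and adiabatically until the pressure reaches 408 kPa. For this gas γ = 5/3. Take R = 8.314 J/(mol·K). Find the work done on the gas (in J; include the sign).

n = P₁V₁/(RT₁) = 108×22.8/(8.314×288) = 1.03 mol.
Adiabatic: T₂/T₁ = (P₂/P₁)^((γ−1)/γ) ⇒ T₂ = 288×(3.78)^0.400 = 490 K; V₂ = 10.3 L.
ΔU = nCvΔT = 1.03×12.5×(490−288) = 2590 J.
Q = 0 for an adiabatic process, so W = −ΔU = -2590 J.
Work done on the gas = −W_by = 2590 J.

2590 J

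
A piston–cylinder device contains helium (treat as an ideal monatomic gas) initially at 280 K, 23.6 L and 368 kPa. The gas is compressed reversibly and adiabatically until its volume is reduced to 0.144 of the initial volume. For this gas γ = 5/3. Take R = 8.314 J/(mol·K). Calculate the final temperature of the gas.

1020 K

Adiabatic: TV^(γ−1) = const ⇒ T₂ = 280×(6.94)^0.667 = 1020 K; PV^γ = const ⇒ P₂ = 9300 kPa.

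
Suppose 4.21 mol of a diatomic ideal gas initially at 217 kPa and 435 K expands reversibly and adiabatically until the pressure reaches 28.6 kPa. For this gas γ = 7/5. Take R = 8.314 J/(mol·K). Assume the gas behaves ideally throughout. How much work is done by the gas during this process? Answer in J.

16700 J

V₁ = nRT₁/P₁ = 4.21×8.314×435/217 = 70.2 L.
Adiabatic: T₂/T₁ = (P₂/P₁)^((γ−1)/γ) ⇒ T₂ = 435×(0.132)^0.286 = 244 K; V₂ = 298 L.
ΔU = nCvΔT = 4.21×20.8×(244−435) = -16700 J.
Q = 0 for an adiabatic process, so W = −ΔU = 16700 J.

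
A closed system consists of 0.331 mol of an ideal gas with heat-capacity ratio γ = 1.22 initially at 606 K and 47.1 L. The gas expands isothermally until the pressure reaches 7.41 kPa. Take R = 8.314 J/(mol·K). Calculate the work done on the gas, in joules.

-2610 J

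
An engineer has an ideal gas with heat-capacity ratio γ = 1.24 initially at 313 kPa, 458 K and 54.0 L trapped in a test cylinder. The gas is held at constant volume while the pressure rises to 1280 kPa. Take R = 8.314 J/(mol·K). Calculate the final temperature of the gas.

Isochoric: V stays 54.0 L; P/T = const ⇒ T₂ = 1870 K, P₂ = 1280 kPa.

1870 K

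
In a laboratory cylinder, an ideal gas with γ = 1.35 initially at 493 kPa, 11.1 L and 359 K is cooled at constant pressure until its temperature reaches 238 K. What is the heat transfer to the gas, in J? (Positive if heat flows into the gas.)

-7110 J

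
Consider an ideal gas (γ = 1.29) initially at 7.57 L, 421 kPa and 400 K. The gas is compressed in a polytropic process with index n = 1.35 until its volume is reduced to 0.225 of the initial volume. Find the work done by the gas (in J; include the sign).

n = P₁V₁/(RT₁) = 421×7.57/(8.314×400) = 0.958 mol.
Polytropic n=1.35: T₂ = T₁(V₁/V₂)^(n−1) = 400×(4.44)^0.35 = 674 K; P₂ = P₁(V₁/V₂)^n = 3150 kPa.
W = (P₁V₁−P₂V₂)/(n−1) = (421×7.57−3150×1.70)/0.35 = -6240 J.

-6240 J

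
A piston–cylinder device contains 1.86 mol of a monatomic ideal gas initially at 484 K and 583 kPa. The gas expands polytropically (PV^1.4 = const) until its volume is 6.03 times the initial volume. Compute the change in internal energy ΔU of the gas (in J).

V₁ = nRT₁/P₁ = 1.86×8.314×484/583 = 12.8 L.
Polytropic n=1.4: T₂ = T₁(V₁/V₂)^(n−1) = 484×(0.166)^0.40 = 236 K; P₂ = P₁(V₁/V₂)^n = 47.1 kPa.
For an ideal gas ΔU = nCvΔT with Cv = (3/2)R = 12.5 J/(mol·K).
ΔU = 1.86×12.5×(236−484) = -5760 J.

-5760 J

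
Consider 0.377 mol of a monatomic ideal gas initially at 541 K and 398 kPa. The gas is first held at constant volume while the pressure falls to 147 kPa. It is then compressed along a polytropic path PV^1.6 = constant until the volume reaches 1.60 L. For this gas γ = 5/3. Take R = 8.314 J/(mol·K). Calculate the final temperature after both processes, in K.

360 K

V₁ = nRT₁/P₁ = 0.377×8.314×541/398 = 4.26 L.
Step 1 — Isochoric: V stays 4.26 L; P/T = const ⇒ T₂ = 200 K, P₂ = 147 kPa.
W = 0 (no volume change).
ΔU = nCvΔT = 0.377×12.5×(200−541) = -1600 J.
Q = ΔU = -1600 J.
State after step 1: P = 147 kPa, V = 4.26 L, T = 200 K.
Step 2 — Polytropic n=1.6: T₂ = T₁(V₁/V₂)^(n−1) = 200×(2.66)^0.60 = 360 K; P₂ = P₁(V₁/V₂)^n = 704 kPa.
W = (P₁V₁−P₂V₂)/(n−1) = (147×4.26−704×1.60)/0.60 = -835 J.
ΔU = nCvΔT = 0.377×12.5×(360−200) = 751 J.
Q = ΔU + W = -83.5 J.
Net over both steps: W = -835 J, Q = -1690 J, ΔU = -853 J.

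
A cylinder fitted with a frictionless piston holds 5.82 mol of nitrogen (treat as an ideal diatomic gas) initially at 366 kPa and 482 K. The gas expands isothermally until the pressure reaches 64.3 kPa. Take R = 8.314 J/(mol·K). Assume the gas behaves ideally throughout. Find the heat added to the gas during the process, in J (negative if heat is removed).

40600 J

V₁ = nRT₁/P₁ = 5.82×8.314×482/366 = 63.7 L.
Isothermal: T stays 482 K; PV = const ⇒ V₂ = 363 L, P₂ = 64.3 kPa.
ΔU = 0 (ideal gas, T constant).
W = nRT ln(V₂/V₁) = 5.82×8.314×482×ln(5.69) = 40600 J.
Q = ΔU + W = 40600 J.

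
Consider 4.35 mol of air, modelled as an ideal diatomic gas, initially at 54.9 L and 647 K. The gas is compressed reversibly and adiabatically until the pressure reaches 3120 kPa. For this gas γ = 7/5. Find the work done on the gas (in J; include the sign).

44800 J

P₁ = nRT₁/V₁ = 4.35×8.314×647/54.9 = 426 kPa.
Adiabatic: T₂/T₁ = (P₂/P₁)^((γ−1)/γ) ⇒ T₂ = 647×(7.32)^0.286 = 1140 K; V₂ = 13.2 L.
ΔU = nCvΔT = 4.35×20.8×(1140−647) = 44800 J.
Q = 0 for an adiabatic process, so W = −ΔU = -44800 J.
Work done on the gas = −W_by = 44800 J.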